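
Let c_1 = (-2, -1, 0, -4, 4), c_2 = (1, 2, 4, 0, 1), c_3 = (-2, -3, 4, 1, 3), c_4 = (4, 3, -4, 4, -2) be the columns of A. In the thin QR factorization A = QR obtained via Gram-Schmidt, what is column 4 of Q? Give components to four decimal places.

q_4 = (0.3749, 0.1507, -0.3444, 0.4760, 0.7011)

c_1 = (-2, -1, 0, -4, 4); ‖c_1‖ = 6.0828, so q_1 = (-0.3288, -0.1644, 0.0000, -0.6576, 0.6576).
q_1·c_2 = (-0.3288)·1 + (-0.1644)·2 + 0.0000·4 + (-0.6576)·0 + 0.6576·1 = 0.0000.
u_2 = c_2 + 0.0000·q_1 = (1.0000, 2.0000, 4.0000, 0.0000, 1.0000).
‖u_2‖ = 4.6904, so q_2 = (0.2132, 0.4264, 0.8528, 0.0000, 0.2132).
q_1·c_3 = (-0.3288)·(-2) + (-0.1644)·(-3) + 0.0000·4 + (-0.6576)·1 + 0.6576·3 = 2.4660; q_2·c_3 = 0.2132·(-2) + 0.4264·(-3) + 0.8528·4 + 0.0000·1 + 0.2132·3 = 2.3452.
u_3 = c_3 − 2.4660·q_1 − 2.3452·q_2 = (-1.6892, -3.5946, 2.0000, 2.6216, 0.8784).
‖u_3‖ = 5.2363, so q_3 = (-0.3226, -0.6865, 0.3819, 0.5007, 0.1677).
q_1·c_4 = (-0.3288)·4 + (-0.1644)·3 + 0.0000·(-4) + (-0.6576)·4 + 0.6576·(-2) = -5.7540; q_2·c_4 = 0.2132·4 + 0.4264·3 + 0.8528·(-4) + 0.0000·4 + 0.2132·(-2) = -1.7056; q_3·c_4 = (-0.3226)·4 + (-0.6865)·3 + 0.3819·(-4) + 0.5007·4 + 0.1677·(-2) = -3.2104.
u_4 = c_4 + 5.7540·q_1 + 1.7056·q_2 + 3.2104·q_3 = (1.4361, 0.5774, -1.3192, 1.8236, 2.6860).
‖u_4‖ = 3.8309, so q_4 = (0.3749, 0.1507, -0.3444, 0.4760, 0.7011).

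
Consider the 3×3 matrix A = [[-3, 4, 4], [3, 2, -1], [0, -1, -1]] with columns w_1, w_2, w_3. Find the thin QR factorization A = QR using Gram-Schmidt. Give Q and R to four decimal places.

Q = [[-0.7071, 0.6882, -0.1622], [0.7071, 0.6882, -0.1622], [0.0000, -0.2294, -0.9733]], R = [[4.2426, -1.4142, -3.5355], [0.0000, 4.3589, 2.2942], [0.0000, 0.0000, 0.4867]]

w_1 = (-3, 3, 0); ‖w_1‖ = 4.2426, so q_1 = (-0.7071, 0.7071, 0.0000).
q_1·w_2 = (-0.7071)·4 + 0.7071·2 + 0.0000·(-1) = -1.4142.
u_2 = w_2 + 1.4142·q_1 = (3.0000, 3.0000, -1.0000).
‖u_2‖ = 4.3589, so q_2 = (0.6882, 0.6882, -0.2294).
q_1·w_3 = (-0.7071)·4 + 0.7071·(-1) + 0.0000·(-1) = -3.5355; q_2·w_3 = 0.6882·4 + 0.6882·(-1) + (-0.2294)·(-1) = 2.2942.
u_3 = w_3 + 3.5355·q_1 − 2.2942·q_2 = (-0.0789, -0.0789, -0.4737).
‖u_3‖ = 0.4867, so q_3 = (-0.1622, -0.1622, -0.9733).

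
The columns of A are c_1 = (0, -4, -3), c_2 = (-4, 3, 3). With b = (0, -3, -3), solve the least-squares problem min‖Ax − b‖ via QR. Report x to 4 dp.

e_1 = c_1/‖c_1‖ = (0, -4, -3)/5.0000 = (0.0000, -0.8000, -0.6000).
r_{12} = e_1·c_2 = -4.2000.
u_2 = c_2 + 4.2000·e_1 = (-4.0000, -0.3600, 0.4800).
‖u_2‖ = 4.0447, so e_2 = (-0.9889, -0.0890, 0.1187).
Qᵀb = (4.2000, -0.0890).
Back-substitute: x_2 = -0.0890/4.0447 = -0.0220.
x_1 = (4.2000 + 4.2000·(-0.0220))/5.0000 = 0.8215.

x = (0.8215, -0.0220)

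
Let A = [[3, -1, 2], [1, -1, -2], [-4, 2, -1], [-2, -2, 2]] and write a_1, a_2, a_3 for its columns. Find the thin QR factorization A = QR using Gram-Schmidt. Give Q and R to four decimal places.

a_1 = (3, 1, -4, -2); ‖a_1‖ = 5.4772, so e_1 = (0.5477, 0.1826, -0.7303, -0.3651).
e_1·a_2 = 0.5477·(-1) + 0.1826·(-1) + (-0.7303)·2 + (-0.3651)·(-2) = -1.4606.
u_2 = a_2 + 1.4606·e_1 = (-0.2000, -0.7333, 0.9333, -2.5333).
‖u_2‖ = 2.8048, so e_2 = (-0.0713, -0.2615, 0.3328, -0.9032).
e_1·a_3 = 0.5477·2 + 0.1826·(-2) + (-0.7303)·(-1) + (-0.3651)·2 = 0.7303; e_2·a_3 = (-0.0713)·2 + (-0.2615)·(-2) + 0.3328·(-1) + (-0.9032)·2 = -1.7589.
u_3 = a_3 − 0.7303·e_1 + 1.7589·e_2 = (1.4746, -2.5932, 0.1186, 0.6780).
‖u_3‖ = 3.0615, so e_3 = (0.4816, -0.8470, 0.0388, 0.2214).

Q = [[0.5477, -0.0713, 0.4816], [0.1826, -0.2615, -0.8470], [-0.7303, 0.3328, 0.0388], [-0.3651, -0.9032, 0.2214]], R = [[5.4772, -1.4606, 0.7303], [0.0000, 2.8048, -1.7589], [0.0000, 0.0000, 3.0615]]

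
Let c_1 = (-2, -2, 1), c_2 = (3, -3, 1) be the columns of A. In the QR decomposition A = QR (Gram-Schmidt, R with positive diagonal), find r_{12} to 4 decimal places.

r_{12} = 0.3333

c_1 = (-2, -2, 1); ‖c_1‖ = 3.0000, so e_1 = (-0.6667, -0.6667, 0.3333).
r_{12} = e_1·c_2 = 0.3333.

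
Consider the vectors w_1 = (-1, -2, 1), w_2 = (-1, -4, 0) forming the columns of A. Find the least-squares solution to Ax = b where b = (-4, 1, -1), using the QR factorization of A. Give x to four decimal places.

x = (0.8095, -0.4286)

w_1 = (-1, -2, 1); ‖w_1‖ = 2.4495, so q_1 = (-0.4082, -0.8165, 0.4082).
q_1·w_2 = (-0.4082)·(-1) + (-0.8165)·(-4) + 0.4082·0 = 3.6742.
u_2 = w_2 − 3.6742·q_1 = (0.5000, -1.0000, -1.5000).
‖u_2‖ = 1.8708, so q_2 = (0.2673, -0.5345, -0.8018).
Qᵀb = (0.4082, -0.8018).
Back-substitute: x_2 = -0.8018/1.8708 = -0.4286.
x_1 = (0.4082 − 3.6742·(-0.4286))/2.4495 = 0.8095.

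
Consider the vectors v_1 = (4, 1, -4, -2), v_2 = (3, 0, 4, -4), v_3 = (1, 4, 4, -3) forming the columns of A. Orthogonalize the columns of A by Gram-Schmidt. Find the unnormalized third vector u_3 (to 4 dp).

e_1 = v_1/‖v_1‖ = (4, 1, -4, -2)/6.0828 = (0.6576, 0.1644, -0.6576, -0.3288).
r_{12} = e_1·v_2 = 0.6576.
u_2 = v_2 − 0.6576·e_1 = (2.5676, -0.1081, 4.4324, -3.7838).
‖u_2‖ = 6.3693, so e_2 = (0.4031, -0.0170, 0.6959, -0.5941).
r_{13} = e_1·v_3 = -0.3288; r_{23} = e_2·v_3 = 4.9011.
u_3 = v_3 + 0.3288·e_1 − 4.9011·e_2 = (-0.7595, 4.1372, 0.3731, -0.1965).

u_3 = (-0.7595, 4.1372, 0.3731, -0.1965)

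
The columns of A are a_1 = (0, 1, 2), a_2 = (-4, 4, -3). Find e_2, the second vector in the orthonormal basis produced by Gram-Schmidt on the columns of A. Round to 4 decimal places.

e_2 = (-0.6309, 0.6940, -0.3470)

a_1 = (0, 1, 2); ‖a_1‖ = 2.2361, so e_1 = (0.0000, 0.4472, 0.8944).
e_1·a_2 = 0.0000·(-4) + 0.4472·4 + 0.8944·(-3) = -0.8944.
u_2 = a_2 + 0.8944·e_1 = (-4.0000, 4.4000, -2.2000).
‖u_2‖ = 6.3403, so e_2 = (-0.6309, 0.6940, -0.3470).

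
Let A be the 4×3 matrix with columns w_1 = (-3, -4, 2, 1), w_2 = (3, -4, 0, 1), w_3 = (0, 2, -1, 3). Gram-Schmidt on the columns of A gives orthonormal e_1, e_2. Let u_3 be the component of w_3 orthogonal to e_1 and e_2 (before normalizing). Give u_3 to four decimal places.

u_3 = (-0.2011, 0.6816, -0.6034, 3.3296)

w_1 = (-3, -4, 2, 1); ‖w_1‖ = 5.4772, so e_1 = (-0.5477, -0.7303, 0.3651, 0.1826).
e_1·w_2 = (-0.5477)·3 + (-0.7303)·(-4) + 0.3651·0 + 0.1826·1 = 1.4606.
u_2 = w_2 − 1.4606·e_1 = (3.8000, -2.9333, -0.5333, 0.7333).
‖u_2‖ = 4.8854, so e_2 = (0.7778, -0.6004, -0.1092, 0.1501).
e_1·w_3 = (-0.5477)·0 + (-0.7303)·2 + 0.3651·(-1) + 0.1826·3 = -1.2780; e_2·w_3 = 0.7778·0 + (-0.6004)·2 + (-0.1092)·(-1) + 0.1501·3 = -0.6414.
u_3 = w_3 + 1.2780·e_1 + 0.6414·e_2 = (-0.2011, 0.6816, -0.6034, 3.3296).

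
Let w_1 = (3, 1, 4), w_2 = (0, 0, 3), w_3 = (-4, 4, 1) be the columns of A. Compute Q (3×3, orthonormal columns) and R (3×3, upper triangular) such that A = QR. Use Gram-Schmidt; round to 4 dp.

Q = [[0.5883, -0.7442, -0.3162], [0.1961, -0.2481, 0.9487], [0.7845, 0.6202, 0.0000]], R = [[5.0990, 2.3534, -0.7845], [0.0000, 1.8605, 2.6047], [0.0000, 0.0000, 5.0596]]

q_1 = w_1/‖w_1‖ = (3, 1, 4)/5.0990 = (0.5883, 0.1961, 0.7845).
r_{12} = q_1·w_2 = 2.3534.
u_2 = w_2 − 2.3534·q_1 = (-1.3846, -0.4615, 1.1538).
‖u_2‖ = 1.8605, so q_2 = (-0.7442, -0.2481, 0.6202).
r_{13} = q_1·w_3 = -0.7845; r_{23} = q_2·w_3 = 2.6047.
u_3 = w_3 + 0.7845·q_1 − 2.6047·q_2 = (-1.6000, 4.8000, 0.0000).
‖u_3‖ = 5.0596, so q_3 = (-0.3162, 0.9487, 0.0000).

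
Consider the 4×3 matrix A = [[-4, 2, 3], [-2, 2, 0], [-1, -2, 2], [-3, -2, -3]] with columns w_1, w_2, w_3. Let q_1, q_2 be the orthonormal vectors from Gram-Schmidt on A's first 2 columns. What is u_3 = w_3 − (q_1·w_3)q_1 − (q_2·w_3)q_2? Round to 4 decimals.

q_1 = w_1/‖w_1‖ = (-4, -2, -1, -3)/5.4772 = (-0.7303, -0.3651, -0.1826, -0.5477).
r_{12} = q_1·w_2 = -0.7303.
u_2 = w_2 + 0.7303·q_1 = (1.4667, 1.7333, -2.1333, -2.4000).
‖u_2‖ = 3.9328, so q_2 = (0.3729, 0.4407, -0.5425, -0.6103).
r_{13} = q_1·w_3 = -0.9129; r_{23} = q_2·w_3 = 1.8647.
u_3 = w_3 + 0.9129·q_1 − 1.8647·q_2 = (1.6379, -1.1552, 2.8448, -2.3621).

u_3 = (1.6379, -1.1552, 2.8448, -2.3621)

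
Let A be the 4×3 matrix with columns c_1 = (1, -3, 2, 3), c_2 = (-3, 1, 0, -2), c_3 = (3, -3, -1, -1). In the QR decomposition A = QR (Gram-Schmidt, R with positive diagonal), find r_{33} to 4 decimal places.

c_1 = (1, -3, 2, 3); ‖c_1‖ = 4.7958, so q_1 = (0.2085, -0.6255, 0.4170, 0.6255).
q_1·c_2 = 0.2085·(-3) + (-0.6255)·1 + 0.4170·0 + 0.6255·(-2) = -2.5022.
u_2 = c_2 + 2.5022·q_1 = (-2.4783, -0.5652, 1.0435, -0.4348).
‖u_2‖ = 2.7819, so q_2 = (-0.8908, -0.2032, 0.3751, -0.1563).
q_1·c_3 = 0.2085·3 + (-0.6255)·(-3) + 0.4170·(-1) + 0.6255·(-1) = 1.4596; q_2·c_3 = (-0.8908)·3 + (-0.2032)·(-3) + 0.3751·(-1) + (-0.1563)·(-1) = -2.2818.
u_3 = c_3 − 1.4596·q_1 + 2.2818·q_2 = (0.6629, -2.5506, -0.7528, -2.2697).
r_{33} = ‖u_3‖ = 3.5585.

r_{33} = 3.5585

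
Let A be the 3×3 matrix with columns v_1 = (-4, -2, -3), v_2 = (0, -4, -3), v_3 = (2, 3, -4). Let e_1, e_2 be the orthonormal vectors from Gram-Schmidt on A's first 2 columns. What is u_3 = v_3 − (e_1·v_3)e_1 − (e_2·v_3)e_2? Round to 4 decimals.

v_1 = (-4, -2, -3); ‖v_1‖ = 5.3852, so e_1 = (-0.7428, -0.3714, -0.5571).
e_1·v_2 = (-0.7428)·0 + (-0.3714)·(-4) + (-0.5571)·(-3) = 3.1568.
u_2 = v_2 − 3.1568·e_1 = (2.3448, -2.8276, -1.2414).
‖u_2‖ = 3.8774, so e_2 = (0.6047, -0.7292, -0.3202).
e_1·v_3 = (-0.7428)·2 + (-0.3714)·3 + (-0.5571)·(-4) = -0.3714; e_2·v_3 = 0.6047·2 + (-0.7292)·3 + (-0.3202)·(-4) = 0.3024.
u_3 = v_3 + 0.3714·e_1 − 0.3024·e_2 = (1.5413, 3.0826, -4.1101).

u_3 = (1.5413, 3.0826, -4.1101)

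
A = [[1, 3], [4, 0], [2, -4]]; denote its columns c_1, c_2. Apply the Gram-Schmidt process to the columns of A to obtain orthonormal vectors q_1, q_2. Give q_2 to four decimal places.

c_1 = (1, 4, 2); ‖c_1‖ = 4.5826, so q_1 = (0.2182, 0.8729, 0.4364).
q_1·c_2 = 0.2182·3 + 0.8729·0 + 0.4364·(-4) = -1.0911.
u_2 = c_2 + 1.0911·q_1 = (3.2381, 0.9524, -3.5238).
‖u_2‖ = 4.8795, so q_2 = (0.6636, 0.1952, -0.7222).

q_2 = (0.6636, 0.1952, -0.7222)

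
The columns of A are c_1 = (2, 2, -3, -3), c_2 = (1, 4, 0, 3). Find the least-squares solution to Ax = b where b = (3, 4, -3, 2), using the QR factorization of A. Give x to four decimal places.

x = (0.6178, 0.9378)

c_1 = (2, 2, -3, -3); ‖c_1‖ = 5.0990, so q_1 = (0.3922, 0.3922, -0.5883, -0.5883).
q_1·c_2 = 0.3922·1 + 0.3922·4 + (-0.5883)·0 + (-0.5883)·3 = 0.1961.
u_2 = c_2 − 0.1961·q_1 = (0.9231, 3.9231, 0.1154, 3.1154).
‖u_2‖ = 5.0952, so q_2 = (0.1812, 0.7699, 0.0226, 0.6114).
Qᵀb = (3.3340, 4.7782).
Back-substitute: x_2 = 4.7782/5.0952 = 0.9378.
x_1 = (3.3340 − 0.1961·0.9378)/5.0990 = 0.6178.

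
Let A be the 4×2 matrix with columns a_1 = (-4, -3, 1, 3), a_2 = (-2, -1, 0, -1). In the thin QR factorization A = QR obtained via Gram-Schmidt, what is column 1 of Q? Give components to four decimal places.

a_1 = (-4, -3, 1, 3); ‖a_1‖ = 5.9161, so q_1 = (-0.6761, -0.5071, 0.1690, 0.5071).

q_1 = (-0.6761, -0.5071, 0.1690, 0.5071)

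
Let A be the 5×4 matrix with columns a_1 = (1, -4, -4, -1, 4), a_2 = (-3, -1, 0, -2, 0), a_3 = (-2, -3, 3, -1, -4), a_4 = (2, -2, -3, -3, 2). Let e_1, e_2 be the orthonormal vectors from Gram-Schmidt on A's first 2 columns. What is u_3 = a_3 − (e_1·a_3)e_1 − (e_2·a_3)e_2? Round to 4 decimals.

a_1 = (1, -4, -4, -1, 4); ‖a_1‖ = 7.0711, so e_1 = (0.1414, -0.5657, -0.5657, -0.1414, 0.5657).
e_1·a_2 = 0.1414·(-3) + (-0.5657)·(-1) + (-0.5657)·0 + (-0.1414)·(-2) + 0.5657·0 = 0.4243.
u_2 = a_2 − 0.4243·e_1 = (-3.0600, -0.7600, 0.2400, -1.9400, -0.2400).
‖u_2‖ = 3.7175, so e_2 = (-0.8231, -0.2044, 0.0646, -0.5219, -0.0646).
e_1·a_3 = 0.1414·(-2) + (-0.5657)·(-3) + (-0.5657)·3 + (-0.1414)·(-1) + 0.5657·(-4) = -2.4042; e_2·a_3 = (-0.8231)·(-2) + (-0.2044)·(-3) + 0.0646·3 + (-0.5219)·(-1) + (-0.0646)·(-4) = 3.2333.
u_3 = a_3 + 2.4042·e_1 − 3.2333·e_2 = (1.0014, -3.6990, 1.4313, 0.3473, -2.4313).

u_3 = (1.0014, -3.6990, 1.4313, 0.3473, -2.4313)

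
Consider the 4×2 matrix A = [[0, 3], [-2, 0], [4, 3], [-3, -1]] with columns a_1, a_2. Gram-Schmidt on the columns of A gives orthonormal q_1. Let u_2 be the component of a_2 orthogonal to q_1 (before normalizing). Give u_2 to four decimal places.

a_1 = (0, -2, 4, -3); ‖a_1‖ = 5.3852, so q_1 = (0.0000, -0.3714, 0.7428, -0.5571).
q_1·a_2 = 0.0000·3 + (-0.3714)·0 + 0.7428·3 + (-0.5571)·(-1) = 2.7854.
u_2 = a_2 − 2.7854·q_1 = (3.0000, 1.0345, 0.9310, 0.5517).

u_2 = (3.0000, 1.0345, 0.9310, 0.5517)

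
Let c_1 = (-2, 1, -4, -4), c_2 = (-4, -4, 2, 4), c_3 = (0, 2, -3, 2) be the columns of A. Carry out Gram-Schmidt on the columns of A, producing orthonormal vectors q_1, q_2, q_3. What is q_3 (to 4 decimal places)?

c_1 = (-2, 1, -4, -4); ‖c_1‖ = 6.0828, so q_1 = (-0.3288, 0.1644, -0.6576, -0.6576).
q_1·c_2 = (-0.3288)·(-4) + 0.1644·(-4) + (-0.6576)·2 + (-0.6576)·4 = -3.2880.
u_2 = c_2 + 3.2880·q_1 = (-5.0811, -3.4595, -0.1622, 1.8378).
‖u_2‖ = 6.4179, so q_2 = (-0.7917, -0.5390, -0.0253, 0.2864).
q_1·c_3 = (-0.3288)·0 + 0.1644·2 + (-0.6576)·(-3) + (-0.6576)·2 = 0.9864; q_2·c_3 = (-0.7917)·0 + (-0.5390)·2 + (-0.0253)·(-3) + 0.2864·2 = -0.4295.
u_3 = c_3 − 0.9864·q_1 + 0.4295·q_2 = (-0.0157, 1.6063, -2.3622, 2.7717).
‖u_3‖ = 3.9803, so q_3 = (-0.0040, 0.4036, -0.5935, 0.6963).

q_3 = (-0.0040, 0.4036, -0.5935, 0.6963)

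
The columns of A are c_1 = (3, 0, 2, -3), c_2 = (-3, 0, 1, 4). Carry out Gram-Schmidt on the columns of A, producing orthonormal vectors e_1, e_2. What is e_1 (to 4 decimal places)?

e_1 = (0.6396, 0.0000, 0.4264, -0.6396)

c_1 = (3, 0, 2, -3); ‖c_1‖ = 4.6904, so e_1 = (0.6396, 0.0000, 0.4264, -0.6396).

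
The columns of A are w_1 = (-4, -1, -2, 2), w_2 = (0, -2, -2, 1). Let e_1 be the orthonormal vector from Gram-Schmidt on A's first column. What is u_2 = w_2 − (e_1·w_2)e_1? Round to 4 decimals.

u_2 = (1.2800, -1.6800, -1.3600, 0.3600)

e_1 = w_1/‖w_1‖ = (-4, -1, -2, 2)/5.0000 = (-0.8000, -0.2000, -0.4000, 0.4000).
r_{12} = e_1·w_2 = 1.6000.
u_2 = w_2 − 1.6000·e_1 = (1.2800, -1.6800, -1.3600, 0.3600).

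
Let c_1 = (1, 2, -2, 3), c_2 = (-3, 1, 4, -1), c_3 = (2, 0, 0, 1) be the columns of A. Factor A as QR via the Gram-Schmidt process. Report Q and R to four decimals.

c_1 = (1, 2, -2, 3); ‖c_1‖ = 4.2426, so q_1 = (0.2357, 0.4714, -0.4714, 0.7071).
q_1·c_2 = 0.2357·(-3) + 0.4714·1 + (-0.4714)·4 + 0.7071·(-1) = -2.8284.
u_2 = c_2 + 2.8284·q_1 = (-2.3333, 2.3333, 2.6667, 1.0000).
‖u_2‖ = 4.3589, so q_2 = (-0.5353, 0.5353, 0.6118, 0.2294).
q_1·c_3 = 0.2357·2 + 0.4714·0 + (-0.4714)·0 + 0.7071·1 = 1.1785; q_2·c_3 = (-0.5353)·2 + 0.5353·0 + 0.6118·0 + 0.2294·1 = -0.8412.
u_3 = c_3 − 1.1785·q_1 + 0.8412·q_2 = (1.2719, -0.1053, 1.0702, 0.3596).
‖u_3‖ = 1.7040, so q_3 = (0.7465, -0.0618, 0.6280, 0.2111).

Q = [[0.2357, -0.5353, 0.7465], [0.4714, 0.5353, -0.0618], [-0.4714, 0.6118, 0.6280], [0.7071, 0.2294, 0.2111]], R = [[4.2426, -2.8284, 1.1785], [0.0000, 4.3589, -0.8412], [0.0000, 0.0000, 1.7040]]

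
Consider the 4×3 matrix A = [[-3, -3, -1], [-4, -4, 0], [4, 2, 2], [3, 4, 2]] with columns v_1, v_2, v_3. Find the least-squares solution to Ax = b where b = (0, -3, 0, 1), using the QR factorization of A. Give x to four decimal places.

x = (0.1667, 0.4944, -0.9167)

e_1 = v_1/‖v_1‖ = (-3, -4, 4, 3)/7.0711 = (-0.4243, -0.5657, 0.5657, 0.4243).
r_{12} = e_1·v_2 = 6.3640.
u_2 = v_2 − 6.3640·e_1 = (-0.3000, -0.4000, -1.6000, 1.3000).
‖u_2‖ = 2.1213, so e_2 = (-0.1414, -0.1886, -0.7542, 0.6128).
r_{13} = e_1·v_3 = 2.4042; r_{23} = e_2·v_3 = -0.1414.
u_3 = v_3 − 2.4042·e_1 + 0.1414·e_2 = (0.0000, 1.3333, 0.5333, 1.0667).
‖u_3‖ = 1.7889, so e_3 = (0.0000, 0.7454, 0.2981, 0.5963).
Qᵀb = (2.1213, 1.1785, -1.6398).
Back-substitute: x_3 = -1.6398/1.7889 = -0.9167.
x_2 = (1.1785 + 0.1414·(-0.9167))/2.1213 = 0.4944.
x_1 = (2.1213 − 6.3640·0.4944 − 2.4042·(-0.9167))/7.0711 = 0.1667.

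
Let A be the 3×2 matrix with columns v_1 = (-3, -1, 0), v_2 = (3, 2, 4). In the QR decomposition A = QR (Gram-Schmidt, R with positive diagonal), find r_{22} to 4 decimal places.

q_1 = v_1/‖v_1‖ = (-3, -1, 0)/3.1623 = (-0.9487, -0.3162, 0.0000).
r_{12} = q_1·v_2 = -3.4785.
u_2 = v_2 + 3.4785·q_1 = (-0.3000, 0.9000, 4.0000).
r_{22} = ‖u_2‖ = 4.1110.

r_{22} = 4.1110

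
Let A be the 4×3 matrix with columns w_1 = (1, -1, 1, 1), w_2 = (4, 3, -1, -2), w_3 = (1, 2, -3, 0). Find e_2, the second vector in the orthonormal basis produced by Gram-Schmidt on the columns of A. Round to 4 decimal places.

e_2 = (0.8356, 0.4642, -0.0928, -0.2785)

w_1 = (1, -1, 1, 1); ‖w_1‖ = 2.0000, so e_1 = (0.5000, -0.5000, 0.5000, 0.5000).
e_1·w_2 = 0.5000·4 + (-0.5000)·3 + 0.5000·(-1) + 0.5000·(-2) = -1.0000.
u_2 = w_2 + 1.0000·e_1 = (4.5000, 2.5000, -0.5000, -1.5000).
‖u_2‖ = 5.3852, so e_2 = (0.8356, 0.4642, -0.0928, -0.2785).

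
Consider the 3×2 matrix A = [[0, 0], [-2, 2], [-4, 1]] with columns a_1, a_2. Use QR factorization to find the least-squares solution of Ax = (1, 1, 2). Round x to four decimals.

x = (-0.5000, 0.0000)

a_1 = (0, -2, -4); ‖a_1‖ = 4.4721, so e_1 = (0.0000, -0.4472, -0.8944).
e_1·a_2 = 0.0000·0 + (-0.4472)·2 + (-0.8944)·1 = -1.7889.
u_2 = a_2 + 1.7889·e_1 = (0.0000, 1.2000, -0.6000).
‖u_2‖ = 1.3416, so e_2 = (0.0000, 0.8944, -0.4472).
Qᵀb = (-2.2361, 0.0000).
Back-substitute: x_2 = 0.0000/1.3416 = 0.0000.
x_1 = (-2.2361 + 1.7889·0.0000)/4.4721 = -0.5000.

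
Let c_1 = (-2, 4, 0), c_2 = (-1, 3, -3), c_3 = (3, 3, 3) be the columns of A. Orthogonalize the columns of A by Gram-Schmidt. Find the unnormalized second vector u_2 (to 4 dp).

c_1 = (-2, 4, 0); ‖c_1‖ = 4.4721, so q_1 = (-0.4472, 0.8944, 0.0000).
q_1·c_2 = (-0.4472)·(-1) + 0.8944·3 + 0.0000·(-3) = 3.1305.
u_2 = c_2 − 3.1305·q_1 = (0.4000, 0.2000, -3.0000).

u_2 = (0.4000, 0.2000, -3.0000)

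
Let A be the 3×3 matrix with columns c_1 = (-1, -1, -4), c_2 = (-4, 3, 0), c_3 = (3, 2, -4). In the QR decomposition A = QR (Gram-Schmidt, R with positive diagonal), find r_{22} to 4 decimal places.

r_{22} = 4.9944

c_1 = (-1, -1, -4); ‖c_1‖ = 4.2426, so e_1 = (-0.2357, -0.2357, -0.9428).
e_1·c_2 = (-0.2357)·(-4) + (-0.2357)·3 + (-0.9428)·0 = 0.2357.
u_2 = c_2 − 0.2357·e_1 = (-3.9444, 3.0556, 0.2222).
r_{22} = ‖u_2‖ = 4.9944.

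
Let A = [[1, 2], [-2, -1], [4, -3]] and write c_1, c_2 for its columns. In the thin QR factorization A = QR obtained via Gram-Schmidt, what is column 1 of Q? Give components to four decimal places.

q_1 = (0.2182, -0.4364, 0.8729)

c_1 = (1, -2, 4); ‖c_1‖ = 4.5826, so q_1 = (0.2182, -0.4364, 0.8729).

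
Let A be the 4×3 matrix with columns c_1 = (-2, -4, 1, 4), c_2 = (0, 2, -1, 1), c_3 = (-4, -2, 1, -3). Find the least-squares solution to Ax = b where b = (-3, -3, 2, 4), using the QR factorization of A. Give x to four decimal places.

x = (1.0063, 0.4715, 0.2247)

c_1 = (-2, -4, 1, 4); ‖c_1‖ = 6.0828, so q_1 = (-0.3288, -0.6576, 0.1644, 0.6576).
q_1·c_2 = (-0.3288)·0 + (-0.6576)·2 + 0.1644·(-1) + 0.6576·1 = -0.8220.
u_2 = c_2 + 0.8220·q_1 = (-0.2703, 1.4595, -0.8649, 1.5405).
‖u_2‖ = 2.3074, so q_2 = (-0.1171, 0.6325, -0.3748, 0.6676).
q_1·c_3 = (-0.3288)·(-4) + (-0.6576)·(-2) + 0.1644·1 + 0.6576·(-3) = 0.8220; q_2·c_3 = (-0.1171)·(-4) + 0.6325·(-2) + (-0.3748)·1 + 0.6676·(-3) = -3.1742.
u_3 = c_3 − 0.8220·q_1 + 3.1742·q_2 = (-4.1015, 0.5482, -0.3249, -1.4213).
‖u_3‖ = 4.3873, so q_3 = (-0.9349, 0.1250, -0.0740, -0.3240).
Qᵀb = (5.9184, 0.3748, 0.9858).
Back-substitute: x_3 = 0.9858/4.3873 = 0.2247.
x_2 = (0.3748 + 3.1742·0.2247)/2.3074 = 0.4715.
x_1 = (5.9184 + 0.8220·0.4715 − 0.8220·0.2247)/6.0828 = 1.0063.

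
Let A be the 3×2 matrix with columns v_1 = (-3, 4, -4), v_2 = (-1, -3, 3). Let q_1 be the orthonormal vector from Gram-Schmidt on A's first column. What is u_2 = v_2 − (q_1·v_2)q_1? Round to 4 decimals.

v_1 = (-3, 4, -4); ‖v_1‖ = 6.4031, so q_1 = (-0.4685, 0.6247, -0.6247).
q_1·v_2 = (-0.4685)·(-1) + 0.6247·(-3) + (-0.6247)·3 = -3.2796.
u_2 = v_2 + 3.2796·q_1 = (-2.5366, -0.9512, 0.9512).

u_2 = (-2.5366, -0.9512, 0.9512)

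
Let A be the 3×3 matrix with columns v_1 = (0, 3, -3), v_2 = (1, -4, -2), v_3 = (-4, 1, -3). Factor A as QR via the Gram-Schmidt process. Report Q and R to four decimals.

v_1 = (0, 3, -3); ‖v_1‖ = 4.2426, so q_1 = (0.0000, 0.7071, -0.7071).
q_1·v_2 = 0.0000·1 + 0.7071·(-4) + (-0.7071)·(-2) = -1.4142.
u_2 = v_2 + 1.4142·q_1 = (1.0000, -3.0000, -3.0000).
‖u_2‖ = 4.3589, so q_2 = (0.2294, -0.6882, -0.6882).
q_1·v_3 = 0.0000·(-4) + 0.7071·1 + (-0.7071)·(-3) = 2.8284; q_2·v_3 = 0.2294·(-4) + (-0.6882)·1 + (-0.6882)·(-3) = 0.4588.
u_3 = v_3 − 2.8284·q_1 − 0.4588·q_2 = (-4.1053, -0.6842, -0.6842).
‖u_3‖ = 4.2178, so q_3 = (-0.9733, -0.1622, -0.1622).

Q = [[0.0000, 0.2294, -0.9733], [0.7071, -0.6882, -0.1622], [-0.7071, -0.6882, -0.1622]], R = [[4.2426, -1.4142, 2.8284], [0.0000, 4.3589, 0.4588], [0.0000, 0.0000, 4.2178]]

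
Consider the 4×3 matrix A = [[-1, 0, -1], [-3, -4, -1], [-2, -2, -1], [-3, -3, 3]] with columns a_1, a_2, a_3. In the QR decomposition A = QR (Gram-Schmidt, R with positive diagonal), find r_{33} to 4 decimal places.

r_{33} = 3.4017

a_1 = (-1, -3, -2, -3); ‖a_1‖ = 4.7958, so e_1 = (-0.2085, -0.6255, -0.4170, -0.6255).
e_1·a_2 = (-0.2085)·0 + (-0.6255)·(-4) + (-0.4170)·(-2) + (-0.6255)·(-3) = 5.2129.
u_2 = a_2 − 5.2129·e_1 = (1.0870, -0.7391, 0.1739, 0.2609).
‖u_2‖ = 1.3513, so e_2 = (0.8044, -0.5470, 0.1287, 0.1930).
e_1·a_3 = (-0.2085)·(-1) + (-0.6255)·(-1) + (-0.4170)·(-1) + (-0.6255)·3 = -0.6255; e_2·a_3 = 0.8044·(-1) + (-0.5470)·(-1) + 0.1287·(-1) + 0.1930·3 = 0.1930.
u_3 = a_3 + 0.6255·e_1 − 0.1930·e_2 = (-1.2857, -1.2857, -1.2857, 2.5714).
r_{33} = ‖u_3‖ = 3.4017.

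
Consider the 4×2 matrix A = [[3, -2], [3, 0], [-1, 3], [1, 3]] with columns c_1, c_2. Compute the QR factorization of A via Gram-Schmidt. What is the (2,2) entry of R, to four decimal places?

r_{22} = 4.4944

c_1 = (3, 3, -1, 1); ‖c_1‖ = 4.4721, so e_1 = (0.6708, 0.6708, -0.2236, 0.2236).
e_1·c_2 = 0.6708·(-2) + 0.6708·0 + (-0.2236)·3 + 0.2236·3 = -1.3416.
u_2 = c_2 + 1.3416·e_1 = (-1.1000, 0.9000, 2.7000, 3.3000).
r_{22} = ‖u_2‖ = 4.4944.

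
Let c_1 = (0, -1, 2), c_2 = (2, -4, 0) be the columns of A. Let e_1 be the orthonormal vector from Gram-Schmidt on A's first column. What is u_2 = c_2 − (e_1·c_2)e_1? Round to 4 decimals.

c_1 = (0, -1, 2); ‖c_1‖ = 2.2361, so e_1 = (0.0000, -0.4472, 0.8944).
e_1·c_2 = 0.0000·2 + (-0.4472)·(-4) + 0.8944·0 = 1.7889.
u_2 = c_2 − 1.7889·e_1 = (2.0000, -3.2000, -1.6000).

u_2 = (2.0000, -3.2000, -1.6000)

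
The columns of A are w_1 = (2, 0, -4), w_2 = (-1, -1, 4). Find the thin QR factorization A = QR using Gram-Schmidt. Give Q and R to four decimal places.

Q = [[0.4472, 0.5963], [0.0000, -0.7454], [-0.8944, 0.2981]], R = [[4.4721, -4.0249], [0.0000, 1.3416]]

w_1 = (2, 0, -4); ‖w_1‖ = 4.4721, so e_1 = (0.4472, 0.0000, -0.8944).
e_1·w_2 = 0.4472·(-1) + 0.0000·(-1) + (-0.8944)·4 = -4.0249.
u_2 = w_2 + 4.0249·e_1 = (0.8000, -1.0000, 0.4000).
‖u_2‖ = 1.3416, so e_2 = (0.5963, -0.7454, 0.2981).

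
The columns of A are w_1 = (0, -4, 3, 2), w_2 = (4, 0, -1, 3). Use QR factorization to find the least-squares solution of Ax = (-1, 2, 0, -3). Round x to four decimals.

w_1 = (0, -4, 3, 2); ‖w_1‖ = 5.3852, so q_1 = (0.0000, -0.7428, 0.5571, 0.3714).
q_1·w_2 = 0.0000·4 + (-0.7428)·0 + 0.5571·(-1) + 0.3714·3 = 0.5571.
u_2 = w_2 − 0.5571·q_1 = (4.0000, 0.4138, -1.3103, 2.7931).
‖u_2‖ = 5.0685, so q_2 = (0.7892, 0.0816, -0.2585, 0.5511).
Qᵀb = (-2.5997, -2.2791).
Back-substitute: x_2 = -2.2791/5.0685 = -0.4497.
x_1 = (-2.5997 − 0.5571·(-0.4497))/5.3852 = -0.4362.

x = (-0.4362, -0.4497)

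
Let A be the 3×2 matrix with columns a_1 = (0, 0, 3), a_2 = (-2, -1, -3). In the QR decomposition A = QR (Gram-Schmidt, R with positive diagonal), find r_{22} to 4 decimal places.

r_{22} = 2.2361

q_1 = a_1/‖a_1‖ = (0, 0, 3)/3.0000 = (0.0000, 0.0000, 1.0000).
r_{12} = q_1·a_2 = -3.0000.
u_2 = a_2 + 3.0000·q_1 = (-2.0000, -1.0000, 0.0000).
r_{22} = ‖u_2‖ = 2.2361.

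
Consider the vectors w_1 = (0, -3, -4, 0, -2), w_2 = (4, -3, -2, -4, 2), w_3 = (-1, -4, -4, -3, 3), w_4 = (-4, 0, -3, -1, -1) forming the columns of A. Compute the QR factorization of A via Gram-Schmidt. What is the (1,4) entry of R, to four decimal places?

r_{14} = 2.5997

w_1 = (0, -3, -4, 0, -2); ‖w_1‖ = 5.3852, so e_1 = (0.0000, -0.5571, -0.7428, 0.0000, -0.3714).
r_{14} = e_1·w_4 = 2.5997.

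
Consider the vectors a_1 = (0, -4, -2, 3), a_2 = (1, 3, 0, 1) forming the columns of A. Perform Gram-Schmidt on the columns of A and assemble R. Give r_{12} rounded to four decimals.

r_{12} = -1.6713

a_1 = (0, -4, -2, 3); ‖a_1‖ = 5.3852, so q_1 = (0.0000, -0.7428, -0.3714, 0.5571).
r_{12} = q_1·a_2 = -1.6713.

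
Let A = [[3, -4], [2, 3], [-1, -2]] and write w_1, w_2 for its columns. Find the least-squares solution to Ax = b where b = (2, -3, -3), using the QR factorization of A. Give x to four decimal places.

x = (0.1103, -0.3641)

w_1 = (3, 2, -1); ‖w_1‖ = 3.7417, so q_1 = (0.8018, 0.5345, -0.2673).
q_1·w_2 = 0.8018·(-4) + 0.5345·3 + (-0.2673)·(-2) = -1.0690.
u_2 = w_2 + 1.0690·q_1 = (-3.1429, 3.5714, -2.2857).
‖u_2‖ = 5.2780, so q_2 = (-0.5955, 0.6767, -0.4331).
Qᵀb = (0.8018, -1.9217).
Back-substitute: x_2 = -1.9217/5.2780 = -0.3641.
x_1 = (0.8018 + 1.0690·(-0.3641))/3.7417 = 0.1103.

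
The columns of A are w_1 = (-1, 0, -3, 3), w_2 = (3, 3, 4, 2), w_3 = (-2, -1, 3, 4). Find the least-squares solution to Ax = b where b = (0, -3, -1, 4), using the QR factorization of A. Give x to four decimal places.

w_1 = (-1, 0, -3, 3); ‖w_1‖ = 4.3589, so e_1 = (-0.2294, 0.0000, -0.6882, 0.6882).
e_1·w_2 = (-0.2294)·3 + 0.0000·3 + (-0.6882)·4 + 0.6882·2 = -2.0647.
u_2 = w_2 + 2.0647·e_1 = (2.5263, 3.0000, 2.5789, 3.4211).
‖u_2‖ = 5.8083, so e_2 = (0.4349, 0.5165, 0.4440, 0.5890).
e_1·w_3 = (-0.2294)·(-2) + 0.0000·(-1) + (-0.6882)·3 + 0.6882·4 = 1.1471; e_2·w_3 = 0.4349·(-2) + 0.5165·(-1) + 0.4440·3 + 0.5890·4 = 2.3016.
u_3 = w_3 − 1.1471·e_1 − 2.3016·e_2 = (-2.7379, -2.1888, 2.7676, 1.8549).
‖u_3‖ = 4.8360, so e_3 = (-0.5662, -0.4526, 0.5723, 0.3836).
Qᵀb = (3.4412, 0.3625, 2.3198).
Back-substitute: x_3 = 2.3198/4.8360 = 0.4797.
x_2 = (0.3625 − 2.3016·0.4797)/5.8083 = -0.1277.
x_1 = (3.4412 + 2.0647·(-0.1277) − 1.1471·0.4797)/4.3589 = 0.6028.

x = (0.6028, -0.1277, 0.4797)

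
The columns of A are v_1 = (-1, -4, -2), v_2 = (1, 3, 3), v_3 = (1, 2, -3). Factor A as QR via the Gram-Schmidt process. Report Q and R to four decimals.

v_1 = (-1, -4, -2); ‖v_1‖ = 4.5826, so q_1 = (-0.2182, -0.8729, -0.4364).
q_1·v_2 = (-0.2182)·1 + (-0.8729)·3 + (-0.4364)·3 = -4.1461.
u_2 = v_2 + 4.1461·q_1 = (0.0952, -0.6190, 1.1905).
‖u_2‖ = 1.3452, so q_2 = (0.0708, -0.4602, 0.8850).
q_1·v_3 = (-0.2182)·1 + (-0.8729)·2 + (-0.4364)·(-3) = -0.6547; q_2·v_3 = 0.0708·1 + (-0.4602)·2 + 0.8850·(-3) = -3.5046.
u_3 = v_3 + 0.6547·q_1 + 3.5046·q_2 = (1.1053, -0.1842, -0.1842).
‖u_3‖ = 1.1355, so q_3 = (0.9733, -0.1622, -0.1622).

Q = [[-0.2182, 0.0708, 0.9733], [-0.8729, -0.4602, -0.1622], [-0.4364, 0.8850, -0.1622]], R = [[4.5826, -4.1461, -0.6547], [0.0000, 1.3452, -3.5046], [0.0000, 0.0000, 1.1355]]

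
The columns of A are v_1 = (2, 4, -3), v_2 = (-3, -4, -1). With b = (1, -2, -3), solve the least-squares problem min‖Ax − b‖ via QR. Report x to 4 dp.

v_1 = (2, 4, -3); ‖v_1‖ = 5.3852, so q_1 = (0.3714, 0.7428, -0.5571).
q_1·v_2 = 0.3714·(-3) + 0.7428·(-4) + (-0.5571)·(-1) = -3.5282.
u_2 = v_2 + 3.5282·q_1 = (-1.6897, -1.3793, -2.9655).
‖u_2‖ = 3.6813, so q_2 = (-0.4590, -0.3747, -0.8056).
Qᵀb = (0.5571, 2.7071).
Back-substitute: x_2 = 2.7071/3.6813 = 0.7354.
x_1 = (0.5571 + 3.5282·0.7354)/5.3852 = 0.5852.

x = (0.5852, 0.7354)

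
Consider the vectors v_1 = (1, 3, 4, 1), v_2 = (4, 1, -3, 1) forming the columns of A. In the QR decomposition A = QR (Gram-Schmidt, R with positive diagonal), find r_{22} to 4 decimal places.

v_1 = (1, 3, 4, 1); ‖v_1‖ = 5.1962, so e_1 = (0.1925, 0.5774, 0.7698, 0.1925).
e_1·v_2 = 0.1925·4 + 0.5774·1 + 0.7698·(-3) + 0.1925·1 = -0.7698.
u_2 = v_2 + 0.7698·e_1 = (4.1481, 1.4444, -2.4074, 1.1481).
r_{22} = ‖u_2‖ = 5.1388.

r_{22} = 5.1388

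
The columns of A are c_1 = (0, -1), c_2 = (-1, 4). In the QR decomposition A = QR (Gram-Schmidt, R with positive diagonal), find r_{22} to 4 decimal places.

c_1 = (0, -1); ‖c_1‖ = 1.0000, so e_1 = (0.0000, -1.0000).
e_1·c_2 = 0.0000·(-1) + (-1.0000)·4 = -4.0000.
u_2 = c_2 + 4.0000·e_1 = (-1.0000, 0.0000).
r_{22} = ‖u_2‖ = 1.0000.

r_{22} = 1.0000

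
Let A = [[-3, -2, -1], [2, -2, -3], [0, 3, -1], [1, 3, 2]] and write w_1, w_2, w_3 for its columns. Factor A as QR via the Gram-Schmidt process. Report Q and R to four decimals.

w_1 = (-3, 2, 0, 1); ‖w_1‖ = 3.7417, so q_1 = (-0.8018, 0.5345, 0.0000, 0.2673).
q_1·w_2 = (-0.8018)·(-2) + 0.5345·(-2) + 0.0000·3 + 0.2673·3 = 1.3363.
u_2 = w_2 − 1.3363·q_1 = (-0.9286, -2.7143, 3.0000, 2.6429).
‖u_2‖ = 4.9208, so q_2 = (-0.1887, -0.5516, 0.6097, 0.5371).
q_1·w_3 = (-0.8018)·(-1) + 0.5345·(-3) + 0.0000·(-1) + 0.2673·2 = -0.2673; q_2·w_3 = (-0.1887)·(-1) + (-0.5516)·(-3) + 0.6097·(-1) + 0.5371·2 = 2.3080.
u_3 = w_3 + 0.2673·q_1 − 2.3080·q_2 = (-0.7788, -1.5841, -2.4071, 0.8319).
‖u_3‖ = 3.0987, so q_3 = (-0.2513, -0.5112, -0.7768, 0.2685).

Q = [[-0.8018, -0.1887, -0.2513], [0.5345, -0.5516, -0.5112], [0.0000, 0.6097, -0.7768], [0.2673, 0.5371, 0.2685]], R = [[3.7417, 1.3363, -0.2673], [0.0000, 4.9208, 2.3080], [0.0000, 0.0000, 3.0987]]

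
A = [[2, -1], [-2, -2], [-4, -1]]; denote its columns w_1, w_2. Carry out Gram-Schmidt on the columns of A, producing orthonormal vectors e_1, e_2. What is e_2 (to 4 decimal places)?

e_2 = (-0.7071, -0.7071, 0.0000)

w_1 = (2, -2, -4); ‖w_1‖ = 4.8990, so e_1 = (0.4082, -0.4082, -0.8165).
e_1·w_2 = 0.4082·(-1) + (-0.4082)·(-2) + (-0.8165)·(-1) = 1.2247.
u_2 = w_2 − 1.2247·e_1 = (-1.5000, -1.5000, 0.0000).
‖u_2‖ = 2.1213, so e_2 = (-0.7071, -0.7071, 0.0000).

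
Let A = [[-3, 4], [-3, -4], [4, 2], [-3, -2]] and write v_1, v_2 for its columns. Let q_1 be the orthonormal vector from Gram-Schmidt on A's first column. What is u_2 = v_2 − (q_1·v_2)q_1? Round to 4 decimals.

u_2 = (4.9767, -3.0233, 0.6977, -1.0233)

v_1 = (-3, -3, 4, -3); ‖v_1‖ = 6.5574, so q_1 = (-0.4575, -0.4575, 0.6100, -0.4575).
q_1·v_2 = (-0.4575)·4 + (-0.4575)·(-4) + 0.6100·2 + (-0.4575)·(-2) = 2.1350.
u_2 = v_2 − 2.1350·q_1 = (4.9767, -3.0233, 0.6977, -1.0233).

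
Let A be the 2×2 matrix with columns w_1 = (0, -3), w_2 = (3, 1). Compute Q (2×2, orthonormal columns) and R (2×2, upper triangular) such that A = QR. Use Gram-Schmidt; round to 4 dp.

w_1 = (0, -3); ‖w_1‖ = 3.0000, so q_1 = (0.0000, -1.0000).
q_1·w_2 = 0.0000·3 + (-1.0000)·1 = -1.0000.
u_2 = w_2 + 1.0000·q_1 = (3.0000, 0.0000).
‖u_2‖ = 3.0000, so q_2 = (1.0000, 0.0000).

Q = [[0.0000, 1.0000], [-1.0000, 0.0000]], R = [[3.0000, -1.0000], [0.0000, 3.0000]]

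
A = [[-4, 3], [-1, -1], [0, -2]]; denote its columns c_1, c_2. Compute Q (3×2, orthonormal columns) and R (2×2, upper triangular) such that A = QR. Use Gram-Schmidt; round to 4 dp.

c_1 = (-4, -1, 0); ‖c_1‖ = 4.1231, so q_1 = (-0.9701, -0.2425, 0.0000).
q_1·c_2 = (-0.9701)·3 + (-0.2425)·(-1) + 0.0000·(-2) = -2.6679.
u_2 = c_2 + 2.6679·q_1 = (0.4118, -1.6471, -2.0000).
‖u_2‖ = 2.6234, so q_2 = (0.1570, -0.6278, -0.7624).

Q = [[-0.9701, 0.1570], [-0.2425, -0.6278], [0.0000, -0.7624]], R = [[4.1231, -2.6679], [0.0000, 2.6234]]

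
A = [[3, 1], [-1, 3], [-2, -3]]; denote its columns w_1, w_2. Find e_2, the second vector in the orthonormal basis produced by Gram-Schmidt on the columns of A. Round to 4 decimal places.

w_1 = (3, -1, -2); ‖w_1‖ = 3.7417, so e_1 = (0.8018, -0.2673, -0.5345).
e_1·w_2 = 0.8018·1 + (-0.2673)·3 + (-0.5345)·(-3) = 1.6036.
u_2 = w_2 − 1.6036·e_1 = (-0.2857, 3.4286, -2.1429).
‖u_2‖ = 4.0532, so e_2 = (-0.0705, 0.8459, -0.5287).

e_2 = (-0.0705, 0.8459, -0.5287)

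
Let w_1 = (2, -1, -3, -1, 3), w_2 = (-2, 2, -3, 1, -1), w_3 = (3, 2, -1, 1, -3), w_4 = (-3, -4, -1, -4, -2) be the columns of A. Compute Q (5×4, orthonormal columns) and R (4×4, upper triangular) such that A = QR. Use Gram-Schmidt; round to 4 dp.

Q = [[0.4082, -0.4402, 0.7913, -0.1152], [-0.2041, 0.4498, 0.2900, -0.5049], [-0.6124, -0.7177, -0.1208, -0.2702], [-0.2041, 0.2201, 0.1329, -0.5893], [0.6124, -0.2010, -0.5074, -0.5582]], R = [[4.8990, -0.2041, -0.6124, -0.2041], [0.0000, 4.3541, 1.1196, -0.2392], [0.0000, 0.0000, 4.7298, -2.9297], [0.0000, 0.0000, 0.0000, 6.1088]]

w_1 = (2, -1, -3, -1, 3); ‖w_1‖ = 4.8990, so q_1 = (0.4082, -0.2041, -0.6124, -0.2041, 0.6124).
q_1·w_2 = 0.4082·(-2) + (-0.2041)·2 + (-0.6124)·(-3) + (-0.2041)·1 + 0.6124·(-1) = -0.2041.
u_2 = w_2 + 0.2041·q_1 = (-1.9167, 1.9583, -3.1250, 0.9583, -0.8750).
‖u_2‖ = 4.3541, so q_2 = (-0.4402, 0.4498, -0.7177, 0.2201, -0.2010).
q_1·w_3 = 0.4082·3 + (-0.2041)·2 + (-0.6124)·(-1) + (-0.2041)·1 + 0.6124·(-3) = -0.6124; q_2·w_3 = (-0.4402)·3 + 0.4498·2 + (-0.7177)·(-1) + 0.2201·1 + (-0.2010)·(-3) = 1.1196.
u_3 = w_3 + 0.6124·q_1 − 1.1196·q_2 = (3.7429, 1.3714, -0.5714, 0.6286, -2.4000).
‖u_3‖ = 4.7298, so q_3 = (0.7913, 0.2900, -0.1208, 0.1329, -0.5074).
q_1·w_4 = 0.4082·(-3) + (-0.2041)·(-4) + (-0.6124)·(-1) + (-0.2041)·(-4) + 0.6124·(-2) = -0.2041; q_2·w_4 = (-0.4402)·(-3) + 0.4498·(-4) + (-0.7177)·(-1) + 0.2201·(-4) + (-0.2010)·(-2) = -0.2392; q_3·w_4 = 0.7913·(-3) + 0.2900·(-4) + (-0.1208)·(-1) + 0.1329·(-4) + (-0.5074)·(-2) = -2.9297.
u_4 = w_4 + 0.2041·q_1 + 0.2392·q_2 + 2.9297·q_3 = (-0.7036, -3.0846, -1.6507, -3.5997, -3.4097).
‖u_4‖ = 6.1088, so q_4 = (-0.1152, -0.5049, -0.2702, -0.5893, -0.5582).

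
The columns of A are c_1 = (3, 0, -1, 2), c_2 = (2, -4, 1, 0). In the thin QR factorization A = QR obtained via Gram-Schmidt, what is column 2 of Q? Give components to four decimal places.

e_2 = (0.2118, -0.9125, 0.3096, -0.1630)

c_1 = (3, 0, -1, 2); ‖c_1‖ = 3.7417, so e_1 = (0.8018, 0.0000, -0.2673, 0.5345).
e_1·c_2 = 0.8018·2 + 0.0000·(-4) + (-0.2673)·1 + 0.5345·0 = 1.3363.
u_2 = c_2 − 1.3363·e_1 = (0.9286, -4.0000, 1.3571, -0.7143).
‖u_2‖ = 4.3834, so e_2 = (0.2118, -0.9125, 0.3096, -0.1630).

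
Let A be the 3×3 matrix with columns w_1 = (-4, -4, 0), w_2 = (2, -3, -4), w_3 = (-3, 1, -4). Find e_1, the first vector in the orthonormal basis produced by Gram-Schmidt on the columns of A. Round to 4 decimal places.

e_1 = (-0.7071, -0.7071, 0.0000)

w_1 = (-4, -4, 0); ‖w_1‖ = 5.6569, so e_1 = (-0.7071, -0.7071, 0.0000).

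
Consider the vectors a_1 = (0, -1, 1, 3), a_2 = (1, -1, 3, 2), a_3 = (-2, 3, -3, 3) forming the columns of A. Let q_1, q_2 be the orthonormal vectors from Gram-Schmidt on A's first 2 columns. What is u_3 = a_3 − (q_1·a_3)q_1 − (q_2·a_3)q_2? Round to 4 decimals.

u_3 = (-0.1846, 3.1077, 0.5231, 0.8615)

q_1 = a_1/‖a_1‖ = (0, -1, 1, 3)/3.3166 = (0.0000, -0.3015, 0.3015, 0.9045).
r_{12} = q_1·a_2 = 3.0151.
u_2 = a_2 − 3.0151·q_1 = (1.0000, -0.0909, 2.0909, -0.7273).
‖u_2‖ = 2.4309, so q_2 = (0.4114, -0.0374, 0.8602, -0.2992).
r_{13} = q_1·a_3 = 0.9045; r_{23} = q_2·a_3 = -4.4129.
u_3 = a_3 − 0.9045·q_1 + 4.4129·q_2 = (-0.1846, 3.1077, 0.5231, 0.8615).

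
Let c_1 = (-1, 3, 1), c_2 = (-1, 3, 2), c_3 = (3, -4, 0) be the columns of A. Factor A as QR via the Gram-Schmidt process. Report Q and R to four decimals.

c_1 = (-1, 3, 1); ‖c_1‖ = 3.3166, so q_1 = (-0.3015, 0.9045, 0.3015).
q_1·c_2 = (-0.3015)·(-1) + 0.9045·3 + 0.3015·2 = 3.6181.
u_2 = c_2 − 3.6181·q_1 = (0.0909, -0.2727, 0.9091).
‖u_2‖ = 0.9535, so q_2 = (0.0953, -0.2860, 0.9535).
q_1·c_3 = (-0.3015)·3 + 0.9045·(-4) + 0.3015·0 = -4.5227; q_2·c_3 = 0.0953·3 + (-0.2860)·(-4) + 0.9535·0 = 1.4302.
u_3 = c_3 + 4.5227·q_1 − 1.4302·q_2 = (1.5000, 0.5000, 0.0000).
‖u_3‖ = 1.5811, so q_3 = (0.9487, 0.3162, 0.0000).

Q = [[-0.3015, 0.0953, 0.9487], [0.9045, -0.2860, 0.3162], [0.3015, 0.9535, 0.0000]], R = [[3.3166, 3.6181, -4.5227], [0.0000, 0.9535, 1.4302], [0.0000, 0.0000, 1.5811]]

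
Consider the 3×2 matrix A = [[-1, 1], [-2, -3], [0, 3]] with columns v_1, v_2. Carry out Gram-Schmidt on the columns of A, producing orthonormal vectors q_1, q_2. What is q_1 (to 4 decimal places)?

q_1 = (-0.4472, -0.8944, 0.0000)

v_1 = (-1, -2, 0); ‖v_1‖ = 2.2361, so q_1 = (-0.4472, -0.8944, 0.0000).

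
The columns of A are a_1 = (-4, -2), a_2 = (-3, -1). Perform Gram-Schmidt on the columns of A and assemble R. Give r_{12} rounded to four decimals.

r_{12} = 3.1305

e_1 = a_1/‖a_1‖ = (-4, -2)/4.4721 = (-0.8944, -0.4472).
r_{12} = e_1·a_2 = 3.1305.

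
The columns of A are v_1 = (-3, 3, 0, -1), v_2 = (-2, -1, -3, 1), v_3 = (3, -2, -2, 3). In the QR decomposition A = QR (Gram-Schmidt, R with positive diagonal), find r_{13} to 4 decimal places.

r_{13} = -4.1295

v_1 = (-3, 3, 0, -1); ‖v_1‖ = 4.3589, so e_1 = (-0.6882, 0.6882, 0.0000, -0.2294).
r_{13} = e_1·v_3 = -4.1295.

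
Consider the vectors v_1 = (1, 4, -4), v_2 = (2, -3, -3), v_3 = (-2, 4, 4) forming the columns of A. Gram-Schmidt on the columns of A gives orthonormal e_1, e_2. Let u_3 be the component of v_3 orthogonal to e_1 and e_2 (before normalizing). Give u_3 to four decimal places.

u_3 = (0.5319, 0.1108, 0.2438)

v_1 = (1, 4, -4); ‖v_1‖ = 5.7446, so e_1 = (0.1741, 0.6963, -0.6963).
e_1·v_2 = 0.1741·2 + 0.6963·(-3) + (-0.6963)·(-3) = 0.3482.
u_2 = v_2 − 0.3482·e_1 = (1.9394, -3.2424, -2.7576).
‖u_2‖ = 4.6775, so e_2 = (0.4146, -0.6932, -0.5895).
e_1·v_3 = 0.1741·(-2) + 0.6963·4 + (-0.6963)·4 = -0.3482; e_2·v_3 = 0.4146·(-2) + (-0.6932)·4 + (-0.5895)·4 = -5.9602.
u_3 = v_3 + 0.3482·e_1 + 5.9602·e_2 = (0.5319, 0.1108, 0.2438).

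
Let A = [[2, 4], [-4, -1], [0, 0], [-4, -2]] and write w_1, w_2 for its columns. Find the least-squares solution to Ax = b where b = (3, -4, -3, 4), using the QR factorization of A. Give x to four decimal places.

w_1 = (2, -4, 0, -4); ‖w_1‖ = 6.0000, so q_1 = (0.3333, -0.6667, 0.0000, -0.6667).
q_1·w_2 = 0.3333·4 + (-0.6667)·(-1) + 0.0000·0 + (-0.6667)·(-2) = 3.3333.
u_2 = w_2 − 3.3333·q_1 = (2.8889, 1.2222, 0.0000, 0.2222).
‖u_2‖ = 3.1447, so q_2 = (0.9187, 0.3887, 0.0000, 0.0707).
Qᵀb = (1.0000, 1.4840).
Back-substitute: x_2 = 1.4840/3.1447 = 0.4719.
x_1 = (1.0000 − 3.3333·0.4719)/6.0000 = -0.0955.

x = (-0.0955, 0.4719)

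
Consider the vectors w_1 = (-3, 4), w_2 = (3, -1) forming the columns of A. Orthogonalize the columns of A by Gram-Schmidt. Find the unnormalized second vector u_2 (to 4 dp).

e_1 = w_1/‖w_1‖ = (-3, 4)/5.0000 = (-0.6000, 0.8000).
r_{12} = e_1·w_2 = -2.6000.
u_2 = w_2 + 2.6000·e_1 = (1.4400, 1.0800).

u_2 = (1.4400, 1.0800)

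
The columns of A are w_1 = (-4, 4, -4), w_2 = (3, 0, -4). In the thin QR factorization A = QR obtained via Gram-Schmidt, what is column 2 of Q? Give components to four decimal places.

w_1 = (-4, 4, -4); ‖w_1‖ = 6.9282, so q_1 = (-0.5774, 0.5774, -0.5774).
q_1·w_2 = (-0.5774)·3 + 0.5774·0 + (-0.5774)·(-4) = 0.5774.
u_2 = w_2 − 0.5774·q_1 = (3.3333, -0.3333, -3.6667).
‖u_2‖ = 4.9666, so q_2 = (0.6712, -0.0671, -0.7383).

q_2 = (0.6712, -0.0671, -0.7383)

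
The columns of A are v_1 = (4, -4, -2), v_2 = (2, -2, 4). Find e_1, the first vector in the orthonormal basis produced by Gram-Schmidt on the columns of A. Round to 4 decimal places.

v_1 = (4, -4, -2); ‖v_1‖ = 6.0000, so e_1 = (0.6667, -0.6667, -0.3333).

e_1 = (0.6667, -0.6667, -0.3333)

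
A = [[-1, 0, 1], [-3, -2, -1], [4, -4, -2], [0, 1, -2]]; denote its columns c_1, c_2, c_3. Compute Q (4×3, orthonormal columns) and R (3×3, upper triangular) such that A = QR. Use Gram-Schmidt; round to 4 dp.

Q = [[-0.1961, -0.0929, 0.3458], [-0.5883, -0.7615, -0.2490], [0.7845, -0.5943, -0.1003], [0.0000, 0.2414, -0.8991]], R = [[5.0990, -1.9612, -1.1767], [0.0000, 4.1417, 1.3744], [0.0000, 0.0000, 2.5935]]

c_1 = (-1, -3, 4, 0); ‖c_1‖ = 5.0990, so q_1 = (-0.1961, -0.5883, 0.7845, 0.0000).
q_1·c_2 = (-0.1961)·0 + (-0.5883)·(-2) + 0.7845·(-4) + 0.0000·1 = -1.9612.
u_2 = c_2 + 1.9612·q_1 = (-0.3846, -3.1538, -2.4615, 1.0000).
‖u_2‖ = 4.1417, so q_2 = (-0.0929, -0.7615, -0.5943, 0.2414).
q_1·c_3 = (-0.1961)·1 + (-0.5883)·(-1) + 0.7845·(-2) + 0.0000·(-2) = -1.1767; q_2·c_3 = (-0.0929)·1 + (-0.7615)·(-1) + (-0.5943)·(-2) + 0.2414·(-2) = 1.3744.
u_3 = c_3 + 1.1767·q_1 − 1.3744·q_2 = (0.8969, -0.6457, -0.2601, -2.3318).
‖u_3‖ = 2.5935, so q_3 = (0.3458, -0.2490, -0.1003, -0.8991).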